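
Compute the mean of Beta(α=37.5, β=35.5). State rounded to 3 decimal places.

The Beta mean is α/(α+β) = 37.5/(37.5+35.5) = 0.514.

0.514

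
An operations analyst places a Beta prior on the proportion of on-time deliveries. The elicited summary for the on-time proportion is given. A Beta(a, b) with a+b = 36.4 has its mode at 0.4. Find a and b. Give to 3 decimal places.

a = 14.760, b = 21.640

Mode = (a−1)/(κ−2) with κ = a+b, so a−1 = 0.4·34.4 = 13.760.
a = 14.760; b = κ − a = 21.640.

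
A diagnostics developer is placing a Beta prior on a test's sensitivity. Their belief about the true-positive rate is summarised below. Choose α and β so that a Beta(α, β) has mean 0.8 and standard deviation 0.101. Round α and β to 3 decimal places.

First σ² = 0.010201. Setting α = μn, β = (1−μ)n with n = α+β,
μ(1−μ)/(n+1) = 0.010201 ⇒ n+1 = 0.16/0.010201 = 15.6847 ⇒ n = 14.6847.
Hence α = 0.8×14.6847 = 11.748, β = 0.2×14.6847 = 2.937.

α = 11.748, β = 2.937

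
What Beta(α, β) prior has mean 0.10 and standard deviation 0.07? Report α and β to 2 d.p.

First σ² = 0.0049. Setting α = μn, β = (1−μ)n with n = α+β,
μ(1−μ)/(n+1) = 0.0049 ⇒ n+1 = 0.0900/0.0049 = 18.3673 ⇒ n = 17.3673.
Hence α = 0.10×17.3673 = 1.74, β = 0.90×17.3673 = 15.63.

α = 1.74, β = 15.63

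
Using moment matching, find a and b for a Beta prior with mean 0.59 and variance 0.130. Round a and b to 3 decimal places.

a = 0.508, b = 0.353

By moment matching, a+b = μ(1−μ)/σ² − 1 = (0.59·0.41)/0.130 − 1 = 1.8608 − 1 = 0.8608.
Since a/(a+b) = μ, a = 0.59·0.8608 = 0.508 and b = 0.41·0.8608 = 0.353.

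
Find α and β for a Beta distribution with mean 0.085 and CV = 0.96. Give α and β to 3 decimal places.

α = 0.908, β = 9.773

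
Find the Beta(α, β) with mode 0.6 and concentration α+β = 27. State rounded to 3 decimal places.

α = 16.000, β = 11.000

Since the density peak of Beta(α,β) is at (α−1)/(α+β−2),
α = 1 + 0.6(27−2) = 16.000 and β = 27 − 16.000 = 11.000.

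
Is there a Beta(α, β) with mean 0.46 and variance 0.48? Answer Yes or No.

No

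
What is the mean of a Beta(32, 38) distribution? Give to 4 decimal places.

E[X] = α/(α+β) = 32/70 = 0.4571.

0.4571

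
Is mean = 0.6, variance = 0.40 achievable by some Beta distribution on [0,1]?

The Beta variance bound is σ² < μ(1−μ).
Here μ(1−μ) = 0.6×0.4 = 0.24, and 0.40 ≥ 0.24.

No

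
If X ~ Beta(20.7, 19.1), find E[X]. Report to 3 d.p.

0.520

E[X] = α/(α+β) = 20.7/39.8 = 0.520.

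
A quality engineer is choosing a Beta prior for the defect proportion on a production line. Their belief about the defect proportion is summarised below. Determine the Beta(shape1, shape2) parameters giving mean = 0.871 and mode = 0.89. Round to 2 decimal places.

shape1 = 35.76, shape2 = 5.30

Let s = shape1+shape2. Mean gives shape1 = μs = 0.871s; mode gives (shape1−1)/(s−2) = 0.89.
Substituting: 0.871s − 1 = 0.89(s−2) = 0.89s − 1.78, so -0.019s = -0.78 and s = 41.0526.
Then shape1 = 0.871×41.0526 = 35.76 and shape2 = s−shape1 = 5.30.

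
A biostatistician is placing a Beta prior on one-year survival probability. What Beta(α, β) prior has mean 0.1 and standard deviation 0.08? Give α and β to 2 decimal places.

α = 1.31, β = 11.76

σ² = 0.08² = 0.0064.
With s = α+β, Var = μ(1−μ)/(s+1), so s+1 = (0.1×0.9)/0.0064 = 14.0625 and s = 13.0625.
α = μs = 1.31, β = (1−μ)s = 11.76.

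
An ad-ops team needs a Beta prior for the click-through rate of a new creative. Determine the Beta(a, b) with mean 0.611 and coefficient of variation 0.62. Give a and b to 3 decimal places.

a = 0.401, b = 0.255

σ = CV·μ = 0.62×0.611 = 0.37882, so σ² = 0.143505.
s+1 = μ(1−μ)/σ² = 0.237679/0.143505 = 1.6562, so s = a+b = 0.6562.
a = μs = 0.401, b = (1−μ)s = 0.255.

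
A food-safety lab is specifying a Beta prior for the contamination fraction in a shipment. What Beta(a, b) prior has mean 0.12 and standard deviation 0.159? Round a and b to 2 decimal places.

First σ² = 0.025281. Setting a = μn, b = (1−μ)n with n = a+b,
μ(1−μ)/(n+1) = 0.025281 ⇒ n+1 = 0.1056/0.025281 = 4.1770 ⇒ n = 3.1770.
Hence a = 0.12×3.1770 = 0.38, b = 0.88×3.1770 = 2.80.

a = 0.38, b = 2.80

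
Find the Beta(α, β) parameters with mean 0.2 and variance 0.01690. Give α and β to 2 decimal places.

α = 1.69, β = 6.77

Let s = α+β. The Beta variance is μ(1−μ)/(s+1).
So s+1 = μ(1−μ)/σ² = (0.2×0.8)/0.01690 = 0.16/0.01690 = 9.4675, giving s = 8.4675.
Then α = μs = 0.2×8.4675 = 1.69 and β = (1−μ)s = 0.8×8.4675 = 6.77.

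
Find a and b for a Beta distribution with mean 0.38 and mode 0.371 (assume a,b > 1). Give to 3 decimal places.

a = 10.893, b = 17.773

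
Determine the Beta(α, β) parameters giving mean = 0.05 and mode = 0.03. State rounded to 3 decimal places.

α = 2.350, β = 44.650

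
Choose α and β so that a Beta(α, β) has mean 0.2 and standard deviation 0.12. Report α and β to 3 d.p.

σ² = 0.12² = 0.0144.
With s = α+β, Var = μ(1−μ)/(s+1), so s+1 = (0.2×0.8)/0.0144 = 11.1111 and s = 10.1111.
α = μs = 2.022, β = (1−μ)s = 8.089.

α = 2.022, β = 8.089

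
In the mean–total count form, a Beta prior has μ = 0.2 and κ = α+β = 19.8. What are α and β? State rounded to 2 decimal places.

Split κ in proportion μ : (1−μ): α = 0.2·19.8 = 3.96, β = 19.8 − 3.96 = 15.84.

α = 3.96, β = 15.84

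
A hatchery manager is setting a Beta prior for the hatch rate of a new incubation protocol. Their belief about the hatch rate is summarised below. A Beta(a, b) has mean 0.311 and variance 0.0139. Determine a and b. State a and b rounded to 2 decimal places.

By moment matching, a+b = μ(1−μ)/σ² − 1 = (0.311·0.689)/0.0139 − 1 = 15.4158 − 1 = 14.4158.
Since a/(a+b) = μ, a = 0.311·14.4158 = 4.48 and b = 0.689·14.4158 = 9.93.

a = 4.48, b = 9.93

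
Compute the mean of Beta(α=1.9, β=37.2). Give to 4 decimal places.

0.0486

E[X] = α/(α+β) = 1.9/39.1 = 0.0486.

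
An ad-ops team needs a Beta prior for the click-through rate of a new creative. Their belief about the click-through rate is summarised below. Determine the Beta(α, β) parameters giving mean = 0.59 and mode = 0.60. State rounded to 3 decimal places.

α = 11.800, β = 8.200

With s = α+β: μ = α/s and mode = (α−1)/(s−2). Eliminating α = μs,
μs − 1 = m(s−2) ⇒ s(μ−m) = 1−2m ⇒ s = -0.20/-0.01 = 20.0000.
So α = μs = 11.800, β = (1−μ)s = 8.200.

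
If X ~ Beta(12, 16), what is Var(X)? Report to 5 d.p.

Var = αβ/[(α+β)²(α+β+1)] = (12×16)/(28²×29) = 192/22736 = 0.00844.

0.00844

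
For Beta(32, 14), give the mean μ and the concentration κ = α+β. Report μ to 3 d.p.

κ = α+β = 32+14 = 46; μ = α/κ = 32/46 = 0.696.

μ = 0.696, κ = 46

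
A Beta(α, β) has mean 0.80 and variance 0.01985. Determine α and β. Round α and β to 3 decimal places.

α = 5.648, β = 1.412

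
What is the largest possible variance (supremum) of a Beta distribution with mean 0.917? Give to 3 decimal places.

0.076

For fixed mean μ the Beta variance is μ(1−μ)/(α+β+1), increasing as α+β decreases.
Its least upper bound (not attained) is μ(1−μ) = 0.917·0.083 = 0.076.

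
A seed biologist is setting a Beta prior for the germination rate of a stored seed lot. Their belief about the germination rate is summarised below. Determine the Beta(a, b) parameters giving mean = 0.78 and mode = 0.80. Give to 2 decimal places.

With s = a+b: μ = a/s and mode = (a−1)/(s−2). Eliminating a = μs,
μs − 1 = m(s−2) ⇒ s(μ−m) = 1−2m ⇒ s = -0.60/-0.02 = 30.0000.
So a = μs = 23.40, b = (1−μ)s = 6.60.

a = 23.40, b = 6.60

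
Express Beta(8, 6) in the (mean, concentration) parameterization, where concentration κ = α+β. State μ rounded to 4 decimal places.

μ = 0.5714, κ = 14

κ = α+β = 8+6 = 14; μ = α/κ = 8/14 = 0.5714.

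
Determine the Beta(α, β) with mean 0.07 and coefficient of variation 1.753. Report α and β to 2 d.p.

Var = (CV·μ)² = (1.753×0.07)² = 0.015058.
α+β = μ(1−μ)/Var − 1 = 0.0651/0.015058 − 1 = 3.3234.
Thus α = 0.07·3.3234 = 0.23 and β = 0.93·3.3234 = 3.09.

α = 0.23, β = 3.09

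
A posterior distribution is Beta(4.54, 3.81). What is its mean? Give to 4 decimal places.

E[X] = α/(α+β) = 4.54/8.35 = 0.5437.

0.5437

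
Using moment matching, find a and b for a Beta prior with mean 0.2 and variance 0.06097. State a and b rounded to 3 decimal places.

a = 0.325, b = 1.299

Write ν = a+b; then a = μν and Var = μ(1−μ)/(ν+1).
ν = μ(1−μ)/Var − 1 = 0.16/0.06097 − 1 = 1.6242.
a = 0.2·1.6242 = 0.325, b = 0.8·1.6242 = 1.299.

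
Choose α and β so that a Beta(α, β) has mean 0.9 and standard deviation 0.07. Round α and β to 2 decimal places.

σ² = 0.07² = 0.0049.
With s = α+β, Var = μ(1−μ)/(s+1), so s+1 = (0.9×0.1)/0.0049 = 18.3673 and s = 17.3673.
α = μs = 15.63, β = (1−μ)s = 1.74.

α = 15.63, β = 1.74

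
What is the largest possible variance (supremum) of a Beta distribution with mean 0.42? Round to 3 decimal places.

0.244

For fixed mean μ the Beta variance is μ(1−μ)/(α+β+1), increasing as α+β decreases.
Its least upper bound (not attained) is μ(1−μ) = 0.42·0.58 = 0.244.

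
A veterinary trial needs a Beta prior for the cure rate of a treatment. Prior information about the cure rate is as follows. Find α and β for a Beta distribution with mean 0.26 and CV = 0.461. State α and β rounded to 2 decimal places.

Var = (CV·μ)² = (0.461×0.26)² = 0.014366.
α+β = μ(1−μ)/Var − 1 = 0.1924/0.014366 − 1 = 12.3923.
Thus α = 0.26·12.3923 = 3.22 and β = 0.74·12.3923 = 9.17.

α = 3.22, β = 9.17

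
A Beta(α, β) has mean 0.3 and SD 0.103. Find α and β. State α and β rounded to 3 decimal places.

α = 5.638, β = 13.156

Variance = 0.103² = 0.010609. The moment-matching identity α+β = μ(1−μ)/Var − 1 gives
α+β = 0.21/0.010609 − 1 = 18.7945, so α = μ·18.7945 = 5.638 and β = (1−μ)·18.7945 = 13.156.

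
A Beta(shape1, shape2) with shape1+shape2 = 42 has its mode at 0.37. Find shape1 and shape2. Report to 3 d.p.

Mode = (shape1−1)/(κ−2) with κ = shape1+shape2, so shape1−1 = 0.37·40 = 14.800.
shape1 = 15.800; shape2 = κ − shape1 = 26.200.

shape1 = 15.800, shape2 = 26.200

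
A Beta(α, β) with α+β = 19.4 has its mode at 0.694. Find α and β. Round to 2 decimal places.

α = 13.08, β = 6.32

Since the density peak of Beta(α,β) is at (α−1)/(α+β−2),
α = 1 + 0.694(19.4−2) = 13.08 and β = 19.4 − 13.08 = 6.32.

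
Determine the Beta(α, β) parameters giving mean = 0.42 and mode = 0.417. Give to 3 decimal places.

With s = α+β: μ = α/s and mode = (α−1)/(s−2). Eliminating α = μs,
μs − 1 = m(s−2) ⇒ s(μ−m) = 1−2m ⇒ s = 0.166/0.003 = 55.3333.
So α = μs = 23.240, β = (1−μ)s = 32.093.

α = 23.240, β = 32.093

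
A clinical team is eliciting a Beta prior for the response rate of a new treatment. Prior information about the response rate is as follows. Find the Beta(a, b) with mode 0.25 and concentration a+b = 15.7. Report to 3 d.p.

a = 4.425, b = 11.275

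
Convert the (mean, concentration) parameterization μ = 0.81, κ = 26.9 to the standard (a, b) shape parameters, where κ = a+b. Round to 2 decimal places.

a = 21.79, b = 5.11

a = μκ = 0.81×26.9 = 21.79 and b = (1−μ)κ = 0.19×26.9 = 5.11.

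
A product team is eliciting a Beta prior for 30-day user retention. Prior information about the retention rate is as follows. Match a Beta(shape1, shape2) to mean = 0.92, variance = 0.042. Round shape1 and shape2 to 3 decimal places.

By moment matching, shape1+shape2 = μ(1−μ)/σ² − 1 = (0.92·0.08)/0.042 − 1 = 1.7524 − 1 = 0.7524.
Since shape1/(shape1+shape2) = μ, shape1 = 0.92·0.7524 = 0.692 and shape2 = 0.08·0.7524 = 0.060.

shape1 = 0.692, shape2 = 0.060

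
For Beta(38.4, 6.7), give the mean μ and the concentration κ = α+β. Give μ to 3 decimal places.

κ = α+β = 38.4+6.7 = 45.1; μ = α/κ = 38.4/45.1 = 0.851.

μ = 0.851, κ = 45.1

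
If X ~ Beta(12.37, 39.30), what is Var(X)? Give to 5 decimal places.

0.00346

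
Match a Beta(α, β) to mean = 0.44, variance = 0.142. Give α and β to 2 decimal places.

Let s = α+β. The Beta variance is μ(1−μ)/(s+1).
So s+1 = μ(1−μ)/σ² = (0.44×0.56)/0.142 = 0.2464/0.142 = 1.7352, giving s = 0.7352.
Then α = μs = 0.44×0.7352 = 0.32 and β = (1−μ)s = 0.56×0.7352 = 0.41.

α = 0.32, β = 0.41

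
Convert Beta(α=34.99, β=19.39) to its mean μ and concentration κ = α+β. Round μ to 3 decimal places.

κ = α+β = 34.99+19.39 = 54.38; μ = α/κ = 34.99/54.38 = 0.643.

μ = 0.643, κ = 54.38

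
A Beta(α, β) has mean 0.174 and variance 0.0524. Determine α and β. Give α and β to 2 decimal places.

α = 0.30, β = 1.44

Write ν = α+β; then α = μν and Var = μ(1−μ)/(ν+1).
ν = μ(1−μ)/Var − 1 = 0.143724/0.0524 − 1 = 1.7428.
α = 0.174·1.7428 = 0.30, β = 0.826·1.7428 = 1.44.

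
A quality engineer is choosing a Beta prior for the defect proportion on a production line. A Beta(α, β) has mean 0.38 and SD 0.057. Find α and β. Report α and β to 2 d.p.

α = 27.18, β = 44.34

Variance = 0.057² = 0.003249. The moment-matching identity α+β = μ(1−μ)/Var − 1 gives
α+β = 0.2356/0.003249 − 1 = 71.5146, so α = μ·71.5146 = 27.18 and β = (1−μ)·71.5146 = 44.34.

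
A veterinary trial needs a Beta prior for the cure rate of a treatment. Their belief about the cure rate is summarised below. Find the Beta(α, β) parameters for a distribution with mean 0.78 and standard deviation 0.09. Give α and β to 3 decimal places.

First σ² = 0.0081. Setting α = μn, β = (1−μ)n with n = α+β,
μ(1−μ)/(n+1) = 0.0081 ⇒ n+1 = 0.1716/0.0081 = 21.1852 ⇒ n = 20.1852.
Hence α = 0.78×20.1852 = 15.744, β = 0.22×20.1852 = 4.441.

α = 15.744, β = 4.441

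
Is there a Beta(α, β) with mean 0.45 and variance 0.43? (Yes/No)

The Beta variance bound is σ² < μ(1−μ).
Here μ(1−μ) = 0.45×0.55 = 0.2475, and 0.43 ≥ 0.2475.

No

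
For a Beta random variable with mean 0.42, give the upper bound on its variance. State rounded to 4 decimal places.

0.2436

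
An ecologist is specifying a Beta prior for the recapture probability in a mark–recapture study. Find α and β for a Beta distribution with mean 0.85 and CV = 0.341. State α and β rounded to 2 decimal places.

Var = (CV·μ)² = (0.341×0.85)² = 0.084013.
α+β = μ(1−μ)/Var − 1 = 0.1275/0.084013 − 1 = 0.5176.
Thus α = 0.85·0.5176 = 0.44 and β = 0.15·0.5176 = 0.08.

α = 0.44, β = 0.08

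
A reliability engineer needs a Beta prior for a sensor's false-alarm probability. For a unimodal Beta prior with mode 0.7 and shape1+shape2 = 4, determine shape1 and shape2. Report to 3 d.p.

shape1 = 2.400, shape2 = 1.600

For shape1,shape2>1 the mode is (shape1−1)/(shape1+shape2−2), so shape1 = mode·(κ−2)+1 = 0.7×2+1 = 2.400.
And shape2 = (1−mode)·(κ−2)+1 = 0.3×2+1 = 1.600.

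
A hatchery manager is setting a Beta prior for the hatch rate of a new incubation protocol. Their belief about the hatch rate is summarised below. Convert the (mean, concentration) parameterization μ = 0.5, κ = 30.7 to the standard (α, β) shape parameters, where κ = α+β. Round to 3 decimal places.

α = 15.350, β = 15.350

α = μκ = 0.5×30.7 = 15.350 and β = (1−μ)κ = 0.5×30.7 = 15.350.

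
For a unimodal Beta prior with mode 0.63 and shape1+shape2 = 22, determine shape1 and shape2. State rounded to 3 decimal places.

Since the density peak of Beta(shape1,shape2) is at (shape1−1)/(shape1+shape2−2),
shape1 = 1 + 0.63(22−2) = 13.600 and shape2 = 22 − 13.600 = 8.400.

shape1 = 13.600, shape2 = 8.400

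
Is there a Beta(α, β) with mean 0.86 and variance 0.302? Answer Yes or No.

For any Beta, Var(X) < E[X]·(1−E[X]).
Here μ(1−μ) = 0.86×0.14 = 0.1204, and 0.302 ≥ 0.1204.

No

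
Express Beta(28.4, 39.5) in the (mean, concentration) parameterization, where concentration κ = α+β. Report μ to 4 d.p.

μ = 0.4183, κ = 67.9

κ = α+β = 28.4+39.5 = 67.9; μ = α/κ = 28.4/67.9 = 0.4183.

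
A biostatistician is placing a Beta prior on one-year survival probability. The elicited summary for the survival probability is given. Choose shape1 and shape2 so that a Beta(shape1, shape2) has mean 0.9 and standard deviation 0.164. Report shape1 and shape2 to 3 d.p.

shape1 = 2.112, shape2 = 0.235

First σ² = 0.026896. Setting shape1 = μn, shape2 = (1−μ)n with n = shape1+shape2,
μ(1−μ)/(n+1) = 0.026896 ⇒ n+1 = 0.09/0.026896 = 3.3462 ⇒ n = 2.3462.
Hence shape1 = 0.9×2.3462 = 2.112, shape2 = 0.1×2.3462 = 0.235.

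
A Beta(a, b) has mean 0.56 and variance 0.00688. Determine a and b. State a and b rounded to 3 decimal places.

a = 19.496, b = 15.318

Let s = a+b. The Beta variance is μ(1−μ)/(s+1).
So s+1 = μ(1−μ)/σ² = (0.56×0.44)/0.00688 = 0.2464/0.00688 = 35.8140, giving s = 34.8140.
Then a = μs = 0.56×34.8140 = 19.496 and b = (1−μ)s = 0.44×34.8140 = 15.318.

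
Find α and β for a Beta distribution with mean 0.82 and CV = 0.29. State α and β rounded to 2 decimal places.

α = 1.32, β = 0.29

σ = CV·μ = 0.29×0.82 = 0.23780, so σ² = 0.056549.
s+1 = μ(1−μ)/σ² = 0.1476/0.056549 = 2.6101, so s = α+β = 1.6101.
α = μs = 1.32, β = (1−μ)s = 0.29.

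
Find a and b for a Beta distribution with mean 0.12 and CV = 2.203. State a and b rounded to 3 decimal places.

a = 0.061, b = 0.450

σ = CV·μ = 2.203×0.12 = 0.26436, so σ² = 0.069886.
s+1 = μ(1−μ)/σ² = 0.1056/0.069886 = 1.5110, so s = a+b = 0.5110.
a = μs = 0.061, b = (1−μ)s = 0.450.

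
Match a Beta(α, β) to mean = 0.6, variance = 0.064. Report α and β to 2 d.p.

α = 1.65, β = 1.10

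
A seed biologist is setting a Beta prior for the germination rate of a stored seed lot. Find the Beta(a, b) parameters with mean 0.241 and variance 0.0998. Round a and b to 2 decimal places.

a = 0.20, b = 0.63

Let s = a+b. The Beta variance is μ(1−μ)/(s+1).
So s+1 = μ(1−μ)/σ² = (0.241×0.759)/0.0998 = 0.182919/0.0998 = 1.8329, giving s = 0.8329.
Then a = μs = 0.241×0.8329 = 0.20 and b = (1−μ)s = 0.759×0.8329 = 0.63.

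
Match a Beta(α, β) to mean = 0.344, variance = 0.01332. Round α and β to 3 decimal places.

Let s = α+β. The Beta variance is μ(1−μ)/(s+1).
So s+1 = μ(1−μ)/σ² = (0.344×0.656)/0.01332 = 0.225664/0.01332 = 16.9417, giving s = 15.9417.
Then α = μs = 0.344×15.9417 = 5.484 and β = (1−μ)s = 0.656×15.9417 = 10.458.

α = 5.484, β = 10.458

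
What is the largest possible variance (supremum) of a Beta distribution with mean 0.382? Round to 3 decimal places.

For fixed mean μ the Beta variance is μ(1−μ)/(α+β+1), increasing as α+β decreases.
Its least upper bound (not attained) is μ(1−μ) = 0.382·0.618 = 0.236.

0.236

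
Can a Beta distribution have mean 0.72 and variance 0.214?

No

The Beta variance bound is σ² < μ(1−μ).
Here μ(1−μ) = 0.72×0.28 = 0.2016, and 0.214 ≥ 0.2016.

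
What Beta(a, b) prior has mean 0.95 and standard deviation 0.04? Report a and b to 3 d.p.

a = 27.253, b = 1.434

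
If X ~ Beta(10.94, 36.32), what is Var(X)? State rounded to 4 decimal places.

α+β = 47.26 and αβ = 397.3408, so Var = αβ/[(α+β)²(α+β+1)] = 397.3408/107789.076776 = 0.0037.

0.0037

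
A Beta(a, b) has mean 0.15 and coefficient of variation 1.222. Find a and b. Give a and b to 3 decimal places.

a = 0.419, b = 2.376

σ = CV·μ = 1.222×0.15 = 0.18330, so σ² = 0.033599.
s+1 = μ(1−μ)/σ² = 0.1275/0.033599 = 3.7948, so s = a+b = 2.7948.
a = μs = 0.419, b = (1−μ)s = 2.376.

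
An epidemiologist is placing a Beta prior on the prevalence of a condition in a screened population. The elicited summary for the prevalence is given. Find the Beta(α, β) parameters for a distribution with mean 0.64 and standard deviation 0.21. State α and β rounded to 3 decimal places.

α = 2.704, β = 1.521

Variance = 0.21² = 0.0441. The moment-matching identity α+β = μ(1−μ)/Var − 1 gives
α+β = 0.2304/0.0441 − 1 = 4.2245, so α = μ·4.2245 = 2.704 and β = (1−μ)·4.2245 = 1.521.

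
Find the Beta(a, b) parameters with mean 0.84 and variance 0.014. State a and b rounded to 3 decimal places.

a = 7.224, b = 1.376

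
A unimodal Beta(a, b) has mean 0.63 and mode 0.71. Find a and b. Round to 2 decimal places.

With s = a+b: μ = a/s and mode = (a−1)/(s−2). Eliminating a = μs,
μs − 1 = m(s−2) ⇒ s(μ−m) = 1−2m ⇒ s = -0.42/-0.08 = 5.2500.
So a = μs = 3.31, b = (1−μ)s = 1.94.

a = 3.31, b = 1.94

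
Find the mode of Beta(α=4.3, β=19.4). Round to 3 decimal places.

The density x^(α−1)(1−x)^(β−1) is maximised at (α−1)/(α+β−2) = 3.3/21.7 = 0.152.

0.152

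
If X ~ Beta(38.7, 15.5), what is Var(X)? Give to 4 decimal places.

0.0037

Var = αβ/[(α+β)²(α+β+1)] = (38.7×15.5)/(54.2²×55.2) = 599.85/162157.728 = 0.0037.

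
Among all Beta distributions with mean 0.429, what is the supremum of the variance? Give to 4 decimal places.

0.2450

Var = μ(1−μ)/(α+β+1), which approaches μ(1−μ) as α+β → 0.
So the supremum is μ(1−μ) = 0.429×0.571 = 0.2450.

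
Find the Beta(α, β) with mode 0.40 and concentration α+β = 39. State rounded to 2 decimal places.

α = 15.80, β = 23.20

Since the density peak of Beta(α,β) is at (α−1)/(α+β−2),
α = 1 + 0.40(39−2) = 15.80 and β = 39 − 15.80 = 23.20.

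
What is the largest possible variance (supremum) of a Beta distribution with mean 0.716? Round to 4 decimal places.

0.2033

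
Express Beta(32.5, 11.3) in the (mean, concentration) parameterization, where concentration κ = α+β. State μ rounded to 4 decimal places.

κ = α+β = 32.5+11.3 = 43.8; μ = α/κ = 32.5/43.8 = 0.7420.

μ = 0.7420, κ = 43.8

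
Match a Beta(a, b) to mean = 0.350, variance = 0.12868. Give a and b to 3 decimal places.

a = 0.269, b = 0.499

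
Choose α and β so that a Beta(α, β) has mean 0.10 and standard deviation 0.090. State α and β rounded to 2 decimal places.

First σ² = 0.008100. Setting α = μn, β = (1−μ)n with n = α+β,
μ(1−μ)/(n+1) = 0.008100 ⇒ n+1 = 0.0900/0.008100 = 11.1111 ⇒ n = 10.1111.
Hence α = 0.10×10.1111 = 1.01, β = 0.90×10.1111 = 9.10.

α = 1.01, β = 9.10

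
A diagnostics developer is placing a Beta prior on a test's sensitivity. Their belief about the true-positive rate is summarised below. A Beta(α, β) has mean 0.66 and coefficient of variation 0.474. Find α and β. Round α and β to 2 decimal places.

α = 0.85, β = 0.44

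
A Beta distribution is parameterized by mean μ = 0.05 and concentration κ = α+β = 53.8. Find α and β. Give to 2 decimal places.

α = 2.69, β = 51.11

Split κ in proportion μ : (1−μ): α = 0.05·53.8 = 2.69, β = 53.8 − 2.69 = 51.11.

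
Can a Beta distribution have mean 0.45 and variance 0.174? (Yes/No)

Yes

A Beta with mean μ has variance μ(1−μ)/(α+β+1) < μ(1−μ).
Here μ(1−μ) = 0.45×0.55 = 0.2475, and 0.174 < 0.2475.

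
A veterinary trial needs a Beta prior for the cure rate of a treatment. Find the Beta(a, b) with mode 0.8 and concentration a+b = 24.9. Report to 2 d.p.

a = 19.32, b = 5.58

For a,b>1 the mode is (a−1)/(a+b−2), so a = mode·(κ−2)+1 = 0.8×22.9+1 = 19.32.
And b = (1−mode)·(κ−2)+1 = 0.2×22.9+1 = 5.58.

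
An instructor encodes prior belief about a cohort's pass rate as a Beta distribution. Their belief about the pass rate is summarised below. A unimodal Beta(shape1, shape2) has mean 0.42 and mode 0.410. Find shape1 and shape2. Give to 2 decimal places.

shape1 = 7.56, shape2 = 10.44

With s = shape1+shape2: μ = shape1/s and mode = (shape1−1)/(s−2). Eliminating shape1 = μs,
μs − 1 = m(s−2) ⇒ s(μ−m) = 1−2m ⇒ s = 0.180/0.010 = 18.0000.
So shape1 = μs = 7.56, shape2 = (1−μ)s = 10.44.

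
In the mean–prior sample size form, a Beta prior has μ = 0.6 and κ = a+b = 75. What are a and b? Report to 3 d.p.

a = 45.000, b = 30.000

Split κ in proportion μ : (1−μ): a = 0.6·75 = 45.000, b = 75 − 45.000 = 30.000.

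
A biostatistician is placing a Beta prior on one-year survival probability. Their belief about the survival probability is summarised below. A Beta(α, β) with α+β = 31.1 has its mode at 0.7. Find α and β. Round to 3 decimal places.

Mode = (α−1)/(κ−2) with κ = α+β, so α−1 = 0.7·29.1 = 20.370.
α = 21.370; β = κ − α = 9.730.

α = 21.370, β = 9.730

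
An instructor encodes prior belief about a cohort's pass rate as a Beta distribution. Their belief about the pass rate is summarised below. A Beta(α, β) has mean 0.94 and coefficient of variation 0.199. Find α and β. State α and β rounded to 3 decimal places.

α = 0.575, β = 0.037

σ = CV·μ = 0.199×0.94 = 0.18706, so σ² = 0.034991.
s+1 = μ(1−μ)/σ² = 0.0564/0.034991 = 1.6118, so s = α+β = 0.6118.
α = μs = 0.575, β = (1−μ)s = 0.037.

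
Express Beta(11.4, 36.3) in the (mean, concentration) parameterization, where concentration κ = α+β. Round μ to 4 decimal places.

κ = α+β = 11.4+36.3 = 47.7; μ = α/κ = 11.4/47.7 = 0.2390.

μ = 0.2390, κ = 47.7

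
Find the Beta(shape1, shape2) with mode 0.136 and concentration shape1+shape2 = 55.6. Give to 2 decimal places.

shape1 = 8.29, shape2 = 47.31

For shape1,shape2>1 the mode is (shape1−1)/(shape1+shape2−2), so shape1 = mode·(κ−2)+1 = 0.136×53.6+1 = 8.29.
And shape2 = (1−mode)·(κ−2)+1 = 0.864×53.6+1 = 47.31.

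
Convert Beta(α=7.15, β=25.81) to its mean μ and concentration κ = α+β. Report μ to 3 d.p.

κ = α+β = 7.15+25.81 = 32.96; μ = α/κ = 7.15/32.96 = 0.217.

μ = 0.217, κ = 32.96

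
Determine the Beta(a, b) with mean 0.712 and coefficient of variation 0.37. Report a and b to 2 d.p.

σ = CV·μ = 0.37×0.712 = 0.26344, so σ² = 0.069401.
s+1 = μ(1−μ)/σ² = 0.205056/0.069401 = 2.9547, so s = a+b = 1.9547.
a = μs = 1.39, b = (1−μ)s = 0.56.

a = 1.39, b = 0.56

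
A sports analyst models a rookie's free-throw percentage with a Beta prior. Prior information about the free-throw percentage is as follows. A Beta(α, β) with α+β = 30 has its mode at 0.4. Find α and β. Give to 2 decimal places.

α = 12.20, β = 17.80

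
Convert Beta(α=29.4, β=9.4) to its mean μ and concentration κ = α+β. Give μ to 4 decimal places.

μ = 0.7577, κ = 38.8

κ = α+β = 29.4+9.4 = 38.8; μ = α/κ = 29.4/38.8 = 0.7577.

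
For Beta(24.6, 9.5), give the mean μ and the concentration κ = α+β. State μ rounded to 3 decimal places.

μ = 0.721, κ = 34.1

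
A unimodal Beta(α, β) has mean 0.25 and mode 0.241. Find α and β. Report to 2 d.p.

Let s = α+β. Mean gives α = μs = 0.25s; mode gives (α−1)/(s−2) = 0.241.
Substituting: 0.25s − 1 = 0.241(s−2) = 0.241s − 0.482, so 0.009s = 0.518 and s = 57.5556.
Then α = 0.25×57.5556 = 14.39 and β = s−α = 43.17.

α = 14.39, β = 43.17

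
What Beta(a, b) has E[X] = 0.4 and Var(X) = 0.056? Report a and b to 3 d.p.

a = 1.314, b = 1.971

Let s = a+b. The Beta variance is μ(1−μ)/(s+1).
So s+1 = μ(1−μ)/σ² = (0.4×0.6)/0.056 = 0.24/0.056 = 4.2857, giving s = 3.2857.
Then a = μs = 0.4×3.2857 = 1.314 and b = (1−μ)s = 0.6×3.2857 = 1.971.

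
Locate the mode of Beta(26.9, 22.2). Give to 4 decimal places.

0.5499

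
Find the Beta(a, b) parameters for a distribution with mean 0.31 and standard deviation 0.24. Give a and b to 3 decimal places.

a = 0.841, b = 1.872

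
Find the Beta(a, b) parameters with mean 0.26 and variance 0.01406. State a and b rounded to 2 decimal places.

Let s = a+b. The Beta variance is μ(1−μ)/(s+1).
So s+1 = μ(1−μ)/σ² = (0.26×0.74)/0.01406 = 0.1924/0.01406 = 13.6842, giving s = 12.6842.
Then a = μs = 0.26×12.6842 = 3.30 and b = (1−μ)s = 0.74×12.6842 = 9.39.

a = 3.30, b = 9.39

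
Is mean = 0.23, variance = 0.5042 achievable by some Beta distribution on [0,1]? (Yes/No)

No

A Beta with mean μ has variance μ(1−μ)/(α+β+1) < μ(1−μ).
Here μ(1−μ) = 0.23×0.77 = 0.1771, and 0.5042 ≥ 0.1771.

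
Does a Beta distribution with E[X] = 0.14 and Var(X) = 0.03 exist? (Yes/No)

A Beta with mean μ has variance μ(1−μ)/(α+β+1) < μ(1−μ).
Here μ(1−μ) = 0.14×0.86 = 0.1204, and 0.03 < 0.1204.

Yes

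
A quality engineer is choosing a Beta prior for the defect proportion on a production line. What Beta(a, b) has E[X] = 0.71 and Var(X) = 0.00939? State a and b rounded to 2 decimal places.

a = 14.86, b = 6.07

By moment matching, a+b = μ(1−μ)/σ² − 1 = (0.71·0.29)/0.00939 − 1 = 21.9276 − 1 = 20.9276.
Since a/(a+b) = μ, a = 0.71·20.9276 = 14.86 and b = 0.29·20.9276 = 6.07.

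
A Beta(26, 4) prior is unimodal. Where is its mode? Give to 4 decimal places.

0.8929

With α,β > 1, mode = (α−1)/(α+β−2) = 25/28 = 0.8929.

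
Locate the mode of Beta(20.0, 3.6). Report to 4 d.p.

0.8796

The density x^(α−1)(1−x)^(β−1) is maximised at (α−1)/(α+β−2) = 19.0/21.6 = 0.8796.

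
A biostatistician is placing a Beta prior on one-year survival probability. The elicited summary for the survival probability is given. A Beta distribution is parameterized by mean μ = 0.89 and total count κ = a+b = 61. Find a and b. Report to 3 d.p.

a = 54.290, b = 6.710

a = μκ = 0.89×61 = 54.290 and b = (1−μ)κ = 0.11×61 = 6.710.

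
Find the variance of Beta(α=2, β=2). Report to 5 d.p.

0.05000

μ = 2/4 = 0.500000; Var = μ(1−μ)/(α+β+1) = 0.2500000/5 = 0.05000.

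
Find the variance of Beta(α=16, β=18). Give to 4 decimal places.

μ = 16/34 = 0.470588; Var = μ(1−μ)/(α+β+1) = 0.2491349/35 = 0.0071.

0.0071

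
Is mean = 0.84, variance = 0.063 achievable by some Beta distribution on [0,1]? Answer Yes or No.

A Beta with mean μ has variance μ(1−μ)/(α+β+1) < μ(1−μ).
Here μ(1−μ) = 0.84×0.16 = 0.1344, and 0.063 < 0.1344.

Yes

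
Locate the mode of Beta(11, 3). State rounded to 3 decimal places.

0.833

The density x^(α−1)(1−x)^(β−1) is maximised at (α−1)/(α+β−2) = 10/12 = 0.833.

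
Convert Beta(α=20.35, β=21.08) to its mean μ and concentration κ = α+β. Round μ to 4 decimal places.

κ = α+β = 20.35+21.08 = 41.43; μ = α/κ = 20.35/41.43 = 0.4912.

μ = 0.4912, κ = 41.43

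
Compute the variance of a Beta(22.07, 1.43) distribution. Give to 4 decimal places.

0.0023

Var = αβ/[(α+β)²(α+β+1)] = (22.07×1.43)/(23.50²×24.50) = 31.5601/13530.125000 = 0.0023.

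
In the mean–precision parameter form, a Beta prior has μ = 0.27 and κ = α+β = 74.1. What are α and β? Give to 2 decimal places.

α = 20.01, β = 54.09

α = μκ = 0.27×74.1 = 20.01 and β = (1−μ)κ = 0.73×74.1 = 54.09.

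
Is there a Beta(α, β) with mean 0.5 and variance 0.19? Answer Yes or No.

A Beta with mean μ has variance μ(1−μ)/(α+β+1) < μ(1−μ).
Here μ(1−μ) = 0.5×0.5 = 0.25, and 0.19 < 0.25.

Yes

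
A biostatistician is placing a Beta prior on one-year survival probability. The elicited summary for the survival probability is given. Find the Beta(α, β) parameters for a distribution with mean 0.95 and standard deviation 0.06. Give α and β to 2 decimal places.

α = 11.58, β = 0.61

σ² = 0.06² = 0.0036.
With s = α+β, Var = μ(1−μ)/(s+1), so s+1 = (0.95×0.05)/0.0036 = 13.1944 and s = 12.1944.
α = μs = 11.58, β = (1−μ)s = 0.61.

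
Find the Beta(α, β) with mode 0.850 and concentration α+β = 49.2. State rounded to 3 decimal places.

α = 41.120, β = 8.080

Since the density peak of Beta(α,β) is at (α−1)/(α+β−2),
α = 1 + 0.850(49.2−2) = 41.120 and β = 49.2 − 41.120 = 8.080.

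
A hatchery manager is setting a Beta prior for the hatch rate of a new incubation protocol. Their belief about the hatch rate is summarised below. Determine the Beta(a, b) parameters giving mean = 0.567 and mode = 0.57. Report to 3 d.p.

With s = a+b: μ = a/s and mode = (a−1)/(s−2). Eliminating a = μs,
μs − 1 = m(s−2) ⇒ s(μ−m) = 1−2m ⇒ s = -0.14/-0.003 = 46.6667.
So a = μs = 26.460, b = (1−μ)s = 20.207.

a = 26.460, b = 20.207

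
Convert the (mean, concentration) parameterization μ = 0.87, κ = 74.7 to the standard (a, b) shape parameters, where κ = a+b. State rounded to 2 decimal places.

a = μκ = 0.87×74.7 = 64.99 and b = (1−μ)κ = 0.13×74.7 = 9.71.

a = 64.99, b = 9.71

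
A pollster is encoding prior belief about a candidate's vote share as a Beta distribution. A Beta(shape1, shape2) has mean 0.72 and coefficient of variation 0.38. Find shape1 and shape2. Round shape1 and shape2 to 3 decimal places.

shape1 = 1.219, shape2 = 0.474

σ = CV·μ = 0.38×0.72 = 0.27360, so σ² = 0.074857.
s+1 = μ(1−μ)/σ² = 0.2016/0.074857 = 2.6931, so s = shape1+shape2 = 1.6931.
shape1 = μs = 1.219, shape2 = (1−μ)s = 0.474.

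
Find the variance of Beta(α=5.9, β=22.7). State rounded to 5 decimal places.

0.00553

μ = 5.9/28.6 = 0.206294; Var = μ(1−μ)/(α+β+1) = 0.1637366/29.6 = 0.00553.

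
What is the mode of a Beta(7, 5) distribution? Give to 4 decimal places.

With α,β > 1, mode = (α−1)/(α+β−2) = 6/10 = 0.6000.

0.6000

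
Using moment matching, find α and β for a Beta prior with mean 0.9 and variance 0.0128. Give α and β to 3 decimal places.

Let s = α+β. The Beta variance is μ(1−μ)/(s+1).
So s+1 = μ(1−μ)/σ² = (0.9×0.1)/0.0128 = 0.09/0.0128 = 7.0312, giving s = 6.0312.
Then α = μs = 0.9×6.0312 = 5.428 and β = (1−μ)s = 0.1×6.0312 = 0.603.

α = 5.428, β = 0.603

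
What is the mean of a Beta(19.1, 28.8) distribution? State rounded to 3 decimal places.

E[X] = α/(α+β) = 19.1/47.9 = 0.399.

0.399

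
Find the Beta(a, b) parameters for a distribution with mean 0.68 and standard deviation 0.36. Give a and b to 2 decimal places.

σ² = 0.36² = 0.1296.
With s = a+b, Var = μ(1−μ)/(s+1), so s+1 = (0.68×0.32)/0.1296 = 1.6790 and s = 0.6790.
a = μs = 0.46, b = (1−μ)s = 0.22.

a = 0.46, b = 0.22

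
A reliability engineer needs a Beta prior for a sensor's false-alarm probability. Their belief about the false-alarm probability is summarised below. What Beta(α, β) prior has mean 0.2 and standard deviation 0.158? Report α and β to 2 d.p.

Variance = 0.158² = 0.024964. The moment-matching identity α+β = μ(1−μ)/Var − 1 gives
α+β = 0.16/0.024964 − 1 = 5.4092, so α = μ·5.4092 = 1.08 and β = (1−μ)·5.4092 = 4.33.

α = 1.08, β = 4.33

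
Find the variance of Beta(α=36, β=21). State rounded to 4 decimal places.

Var = αβ/[(α+β)²(α+β+1)] = (36×21)/(57²×58) = 756/188442 = 0.0040.

0.0040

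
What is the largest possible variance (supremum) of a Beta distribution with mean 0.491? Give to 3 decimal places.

For fixed mean μ the Beta variance is μ(1−μ)/(α+β+1), increasing as α+β decreases.
Its least upper bound (not attained) is μ(1−μ) = 0.491·0.509 = 0.250.

0.250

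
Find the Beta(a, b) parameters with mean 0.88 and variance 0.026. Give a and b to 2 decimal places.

a = 2.69, b = 0.37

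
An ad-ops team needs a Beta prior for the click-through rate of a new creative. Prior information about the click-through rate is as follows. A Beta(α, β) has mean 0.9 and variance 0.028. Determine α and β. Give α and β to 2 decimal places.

Let s = α+β. The Beta variance is μ(1−μ)/(s+1).
So s+1 = μ(1−μ)/σ² = (0.9×0.1)/0.028 = 0.09/0.028 = 3.2143, giving s = 2.2143.
Then α = μs = 0.9×2.2143 = 1.99 and β = (1−μ)s = 0.1×2.2143 = 0.22.

α = 1.99, β = 0.22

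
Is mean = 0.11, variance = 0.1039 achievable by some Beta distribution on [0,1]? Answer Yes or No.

No

A Beta with mean μ has variance μ(1−μ)/(α+β+1) < μ(1−μ).
Here μ(1−μ) = 0.11×0.89 = 0.0979, and 0.1039 ≥ 0.0979.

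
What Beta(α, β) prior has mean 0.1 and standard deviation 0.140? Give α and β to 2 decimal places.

α = 0.36, β = 3.23

First σ² = 0.019600. Setting α = μn, β = (1−μ)n with n = α+β,
μ(1−μ)/(n+1) = 0.019600 ⇒ n+1 = 0.09/0.019600 = 4.5918 ⇒ n = 3.5918.
Hence α = 0.1×3.5918 = 0.36, β = 0.9×3.5918 = 3.23.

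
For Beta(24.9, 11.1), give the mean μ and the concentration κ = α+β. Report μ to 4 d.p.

μ = 0.6917, κ = 36.0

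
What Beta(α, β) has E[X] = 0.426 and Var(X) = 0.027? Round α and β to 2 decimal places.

Let s = α+β. The Beta variance is μ(1−μ)/(s+1).
So s+1 = μ(1−μ)/σ² = (0.426×0.574)/0.027 = 0.244524/0.027 = 9.0564, giving s = 8.0564.
Then α = μs = 0.426×8.0564 = 3.43 and β = (1−μ)s = 0.574×8.0564 = 4.62.

α = 3.43, β = 4.62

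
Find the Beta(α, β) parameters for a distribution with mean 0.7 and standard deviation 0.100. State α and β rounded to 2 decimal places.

First σ² = 0.010000. Setting α = μn, β = (1−μ)n with n = α+β,
μ(1−μ)/(n+1) = 0.010000 ⇒ n+1 = 0.21/0.010000 = 21.0000 ⇒ n = 20.0000.
Hence α = 0.7×20.0000 = 14.00, β = 0.3×20.0000 = 6.00.

α = 14.00, β = 6.00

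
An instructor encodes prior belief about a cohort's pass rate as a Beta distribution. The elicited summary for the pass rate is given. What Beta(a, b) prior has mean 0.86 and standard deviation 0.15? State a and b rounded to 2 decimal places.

σ² = 0.15² = 0.0225.
With s = a+b, Var = μ(1−μ)/(s+1), so s+1 = (0.86×0.14)/0.0225 = 5.3511 and s = 4.3511.
a = μs = 3.74, b = (1−μ)s = 0.61.

a = 3.74, b = 0.61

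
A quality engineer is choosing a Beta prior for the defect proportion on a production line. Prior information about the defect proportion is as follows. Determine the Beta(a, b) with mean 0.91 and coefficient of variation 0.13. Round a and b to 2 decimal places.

a = 4.42, b = 0.44

σ = CV·μ = 0.13×0.91 = 0.11830, so σ² = 0.013995.
s+1 = μ(1−μ)/σ² = 0.0819/0.013995 = 5.8521, so s = a+b = 4.8521.
a = μs = 4.42, b = (1−μ)s = 0.44.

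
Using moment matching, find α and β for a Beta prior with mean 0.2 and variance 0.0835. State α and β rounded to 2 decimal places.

α = 0.18, β = 0.73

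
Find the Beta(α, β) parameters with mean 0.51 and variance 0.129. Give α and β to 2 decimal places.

α = 0.48, β = 0.46

Let s = α+β. The Beta variance is μ(1−μ)/(s+1).
So s+1 = μ(1−μ)/σ² = (0.51×0.49)/0.129 = 0.2499/0.129 = 1.9372, giving s = 0.9372.
Then α = μs = 0.51×0.9372 = 0.48 and β = (1−μ)s = 0.49×0.9372 = 0.46.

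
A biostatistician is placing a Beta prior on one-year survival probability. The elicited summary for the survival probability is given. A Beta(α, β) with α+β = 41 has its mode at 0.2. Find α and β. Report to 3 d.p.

α = 8.800, β = 32.200

Mode = (α−1)/(κ−2) with κ = α+β, so α−1 = 0.2·39 = 7.800.
α = 8.800; β = κ − α = 32.200.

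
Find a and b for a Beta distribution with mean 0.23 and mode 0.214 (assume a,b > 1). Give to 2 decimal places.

Let s = a+b. Mean gives a = μs = 0.23s; mode gives (a−1)/(s−2) = 0.214.
Substituting: 0.23s − 1 = 0.214(s−2) = 0.214s − 0.428, so 0.016s = 0.572 and s = 35.7500.
Then a = 0.23×35.7500 = 8.22 and b = s−a = 27.53.

a = 8.22, b = 27.53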